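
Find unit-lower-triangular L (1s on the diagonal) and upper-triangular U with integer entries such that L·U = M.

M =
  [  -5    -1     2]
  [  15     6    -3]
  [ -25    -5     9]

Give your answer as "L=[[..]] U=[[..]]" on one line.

  r1 -= -3·r0 → [0,3,3]
  r2 -= 5·r0 → [0,0,-1]
  r2 -= 0·r1 → [0,0,-1]

L=[[1,0,0],[-3,1,0],[5,0,1]] U=[[-5,-1,2],[0,3,3],[0,0,-1]]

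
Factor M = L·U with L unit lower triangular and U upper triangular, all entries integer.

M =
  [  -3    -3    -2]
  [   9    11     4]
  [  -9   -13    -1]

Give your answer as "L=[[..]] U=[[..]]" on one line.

  row1 -= -3·row0 → [0,2,-2]
  row2 -= 3·row0 → [0,-4,5]
  row2 -= -2·row1 → [0,0,1]

L=[[1,0,0],[-3,1,0],[3,-2,1]] U=[[-3,-3,-2],[0,2,-2],[0,0,1]]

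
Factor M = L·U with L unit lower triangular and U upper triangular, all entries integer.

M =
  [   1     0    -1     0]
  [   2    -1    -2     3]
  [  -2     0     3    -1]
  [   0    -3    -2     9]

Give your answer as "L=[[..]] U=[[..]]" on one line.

  R1 -= 2·R0 → [0,-1,0,3]
  R2 -= -2·R0 → [0,0,1,-1]
  R3 -= 0·R0 → [0,-3,-2,9]
  R2 -= 0·R1 → [0,0,1,-1]
  R3 -= 3·R1 → [0,0,-2,0]
  R3 -= -2·R2 → [0,0,0,-2]

L=[[1,0,0,0],[2,1,0,0],[-2,0,1,0],[0,3,-2,1]] U=[[1,0,-1,0],[0,-1,0,3],[0,0,1,-1],[0,0,0,-2]]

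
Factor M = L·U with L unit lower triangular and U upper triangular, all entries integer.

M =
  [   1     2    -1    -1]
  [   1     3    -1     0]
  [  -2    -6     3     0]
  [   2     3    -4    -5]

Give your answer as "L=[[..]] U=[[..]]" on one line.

  R1 -= 1·R0 → [0,1,0,1]
  R2 -= -2·R0 → [0,-2,1,-2]
  R3 -= 2·R0 → [0,-1,-2,-3]
  R2 -= -2·R1 → [0,0,1,0]
  R3 -= -1·R1 → [0,0,-2,-2]
  R3 -= -2·R2 → [0,0,0,-2]

L=[[1,0,0,0],[1,1,0,0],[-2,-2,1,0],[2,-1,-2,1]] U=[[1,2,-1,-1],[0,1,0,1],[0,0,1,0],[0,0,0,-2]]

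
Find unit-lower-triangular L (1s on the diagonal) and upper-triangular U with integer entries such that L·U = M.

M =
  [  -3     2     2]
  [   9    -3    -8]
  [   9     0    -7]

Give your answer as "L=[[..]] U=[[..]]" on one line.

  r1 -= -3·r0 → [0,3,-2]
  r2 -= -3·r0 → [0,6,-1]
  r2 -= 2·r1 → [0,0,3]

L=[[1,0,0],[-3,1,0],[-3,2,1]] U=[[-3,2,2],[0,3,-2],[0,0,3]]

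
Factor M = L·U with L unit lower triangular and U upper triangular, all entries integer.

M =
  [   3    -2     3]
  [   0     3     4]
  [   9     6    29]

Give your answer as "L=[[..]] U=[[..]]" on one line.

L=[[1,0,0],[0,1,0],[3,4,1]] U=[[3,-2,3],[0,3,4],[0,0,4]]

  R1 -= 0·R0 → [0,3,4]
  R2 -= 3·R0 → [0,12,20]
  R2 -= 4·R1 → [0,0,4]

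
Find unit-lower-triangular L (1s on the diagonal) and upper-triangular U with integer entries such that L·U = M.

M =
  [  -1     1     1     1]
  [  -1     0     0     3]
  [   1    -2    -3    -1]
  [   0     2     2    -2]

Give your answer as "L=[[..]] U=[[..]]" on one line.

L=[[1,0,0,0],[1,1,0,0],[-1,1,1,0],[0,-2,0,1]] U=[[-1,1,1,1],[0,-1,-1,2],[0,0,-1,-2],[0,0,0,2]]

  R1 -= 1·R0 → [0,-1,-1,2]
  R2 -= -1·R0 → [0,-1,-2,0]
  R3 -= 0·R0 → [0,2,2,-2]
  R2 -= 1·R1 → [0,0,-1,-2]
  R3 -= -2·R1 → [0,0,0,2]
  R3 -= 0·R2 → [0,0,0,2]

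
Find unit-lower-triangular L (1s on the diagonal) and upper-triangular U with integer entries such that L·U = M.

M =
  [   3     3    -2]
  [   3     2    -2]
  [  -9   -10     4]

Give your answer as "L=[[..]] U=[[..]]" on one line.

L=[[1,0,0],[1,1,0],[-3,1,1]] U=[[3,3,-2],[0,-1,0],[0,0,-2]]

  row1 -= 1·row0 → [0,-1,0]
  row2 -= -3·row0 → [0,-1,-2]
  row2 -= 1·row1 → [0,0,-2]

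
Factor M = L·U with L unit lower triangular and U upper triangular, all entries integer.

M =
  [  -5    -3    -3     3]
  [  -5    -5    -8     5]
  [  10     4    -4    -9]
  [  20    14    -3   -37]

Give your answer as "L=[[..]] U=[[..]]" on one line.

L=[[1,0,0,0],[1,1,0,0],[-2,1,1,0],[-4,-1,4,1]] U=[[-5,-3,-3,3],[0,-2,-5,2],[0,0,-5,-5],[0,0,0,-3]]

  row1 -= 1·row0 → [0,-2,-5,2]
  row2 -= -2·row0 → [0,-2,-10,-3]
  row3 -= -4·row0 → [0,2,-15,-25]
  row2 -= 1·row1 → [0,0,-5,-5]
  row3 -= -1·row1 → [0,0,-20,-23]
  row3 -= 4·row2 → [0,0,0,-3]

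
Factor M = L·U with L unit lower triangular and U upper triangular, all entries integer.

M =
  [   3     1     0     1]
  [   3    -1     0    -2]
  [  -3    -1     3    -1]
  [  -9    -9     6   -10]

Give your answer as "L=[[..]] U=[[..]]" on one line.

L=[[1,0,0,0],[1,1,0,0],[-1,0,1,0],[-3,3,2,1]] U=[[3,1,0,1],[0,-2,0,-3],[0,0,3,0],[0,0,0,2]]

  R1 -= 1·R0 → [0,-2,0,-3]
  R2 -= -1·R0 → [0,0,3,0]
  R3 -= -3·R0 → [0,-6,6,-7]
  R2 -= 0·R1 → [0,0,3,0]
  R3 -= 3·R1 → [0,0,6,2]
  R3 -= 2·R2 → [0,0,0,2]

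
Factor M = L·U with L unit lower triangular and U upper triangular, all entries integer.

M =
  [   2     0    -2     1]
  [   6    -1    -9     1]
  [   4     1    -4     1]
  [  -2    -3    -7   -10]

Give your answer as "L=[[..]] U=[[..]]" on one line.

  r1 -= 3·r0 → [0,-1,-3,-2]
  r2 -= 2·r0 → [0,1,0,-1]
  r3 -= -1·r0 → [0,-3,-9,-9]
  r2 -= -1·r1 → [0,0,-3,-3]
  r3 -= 3·r1 → [0,0,0,-3]
  r3 -= 0·r2 → [0,0,0,-3]

L=[[1,0,0,0],[3,1,0,0],[2,-1,1,0],[-1,3,0,1]] U=[[2,0,-2,1],[0,-1,-3,-2],[0,0,-3,-3],[0,0,0,-3]]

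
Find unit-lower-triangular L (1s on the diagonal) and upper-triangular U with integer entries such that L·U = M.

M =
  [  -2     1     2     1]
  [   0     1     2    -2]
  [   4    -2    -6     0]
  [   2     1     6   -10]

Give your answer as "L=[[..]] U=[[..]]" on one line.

  r1 -= 0·r0 → [0,1,2,-2]
  r2 -= -2·r0 → [0,0,-2,2]
  r3 -= -1·r0 → [0,2,8,-9]
  r2 -= 0·r1 → [0,0,-2,2]
  r3 -= 2·r1 → [0,0,4,-5]
  r3 -= -2·r2 → [0,0,0,-1]

L=[[1,0,0,0],[0,1,0,0],[-2,0,1,0],[-1,2,-2,1]] U=[[-2,1,2,1],[0,1,2,-2],[0,0,-2,2],[0,0,0,-1]]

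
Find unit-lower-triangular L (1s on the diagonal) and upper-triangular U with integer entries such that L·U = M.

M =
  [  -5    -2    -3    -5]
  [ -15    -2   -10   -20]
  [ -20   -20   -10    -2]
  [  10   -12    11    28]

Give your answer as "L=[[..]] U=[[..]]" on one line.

  R1 -= 3·R0 → [0,4,-1,-5]
  R2 -= 4·R0 → [0,-12,2,18]
  R3 -= -2·R0 → [0,-16,5,18]
  R2 -= -3·R1 → [0,0,-1,3]
  R3 -= -4·R1 → [0,0,1,-2]
  R3 -= -1·R2 → [0,0,0,1]

L=[[1,0,0,0],[3,1,0,0],[4,-3,1,0],[-2,-4,-1,1]] U=[[-5,-2,-3,-5],[0,4,-1,-5],[0,0,-1,3],[0,0,0,1]]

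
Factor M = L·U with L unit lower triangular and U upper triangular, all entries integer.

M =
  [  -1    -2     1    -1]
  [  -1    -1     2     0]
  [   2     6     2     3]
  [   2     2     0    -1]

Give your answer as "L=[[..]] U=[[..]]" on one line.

  r1 -= 1·r0 → [0,1,1,1]
  r2 -= -2·r0 → [0,2,4,1]
  r3 -= -2·r0 → [0,-2,2,-3]
  r2 -= 2·r1 → [0,0,2,-1]
  r3 -= -2·r1 → [0,0,4,-1]
  r3 -= 2·r2 → [0,0,0,1]

L=[[1,0,0,0],[1,1,0,0],[-2,2,1,0],[-2,-2,2,1]] U=[[-1,-2,1,-1],[0,1,1,1],[0,0,2,-1],[0,0,0,1]]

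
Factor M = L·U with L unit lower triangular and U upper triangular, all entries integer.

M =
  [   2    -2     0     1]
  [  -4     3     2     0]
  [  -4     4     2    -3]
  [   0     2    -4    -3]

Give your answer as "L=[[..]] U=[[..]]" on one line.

L=[[1,0,0,0],[-2,1,0,0],[-2,0,1,0],[0,-2,0,1]] U=[[2,-2,0,1],[0,-1,2,2],[0,0,2,-1],[0,0,0,1]]

  r1 -= -2·r0 → [0,-1,2,2]
  r2 -= -2·r0 → [0,0,2,-1]
  r3 -= 0·r0 → [0,2,-4,-3]
  r2 -= 0·r1 → [0,0,2,-1]
  r3 -= -2·r1 → [0,0,0,1]
  r3 -= 0·r2 → [0,0,0,1]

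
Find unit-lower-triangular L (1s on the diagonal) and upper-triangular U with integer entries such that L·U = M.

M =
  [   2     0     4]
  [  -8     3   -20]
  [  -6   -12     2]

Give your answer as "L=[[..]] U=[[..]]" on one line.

  row1 -= -4·row0 → [0,3,-4]
  row2 -= -3·row0 → [0,-12,14]
  row2 -= -4·row1 → [0,0,-2]

L=[[1,0,0],[-4,1,0],[-3,-4,1]] U=[[2,0,4],[0,3,-4],[0,0,-2]]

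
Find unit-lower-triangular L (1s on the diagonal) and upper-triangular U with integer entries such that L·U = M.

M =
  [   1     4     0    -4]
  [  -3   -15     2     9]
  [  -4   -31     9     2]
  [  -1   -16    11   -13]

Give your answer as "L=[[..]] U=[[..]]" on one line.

  row1 -= -3·row0 → [0,-3,2,-3]
  row2 -= -4·row0 → [0,-15,9,-14]
  row3 -= -1·row0 → [0,-12,11,-17]
  row2 -= 5·row1 → [0,0,-1,1]
  row3 -= 4·row1 → [0,0,3,-5]
  row3 -= -3·row2 → [0,0,0,-2]

L=[[1,0,0,0],[-3,1,0,0],[-4,5,1,0],[-1,4,-3,1]] U=[[1,4,0,-4],[0,-3,2,-3],[0,0,-1,1],[0,0,0,-2]]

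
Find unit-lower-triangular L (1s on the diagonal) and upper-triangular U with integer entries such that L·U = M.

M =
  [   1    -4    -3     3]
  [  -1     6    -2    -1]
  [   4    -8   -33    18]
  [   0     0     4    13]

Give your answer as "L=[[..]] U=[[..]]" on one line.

L=[[1,0,0,0],[-1,1,0,0],[4,4,1,0],[0,0,-4,1]] U=[[1,-4,-3,3],[0,2,-5,2],[0,0,-1,-2],[0,0,0,5]]

  row1 -= -1·row0 → [0,2,-5,2]
  row2 -= 4·row0 → [0,8,-21,6]
  row3 -= 0·row0 → [0,0,4,13]
  row2 -= 4·row1 → [0,0,-1,-2]
  row3 -= 0·row1 → [0,0,4,13]
  row3 -= -4·row2 → [0,0,0,5]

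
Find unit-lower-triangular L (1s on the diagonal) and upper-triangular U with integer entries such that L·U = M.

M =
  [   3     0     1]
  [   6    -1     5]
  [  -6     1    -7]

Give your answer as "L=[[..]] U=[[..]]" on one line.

L=[[1,0,0],[2,1,0],[-2,-1,1]] U=[[3,0,1],[0,-1,3],[0,0,-2]]

  row1 -= 2·row0 → [0,-1,3]
  row2 -= -2·row0 → [0,1,-5]
  row2 -= -1·row1 → [0,0,-2]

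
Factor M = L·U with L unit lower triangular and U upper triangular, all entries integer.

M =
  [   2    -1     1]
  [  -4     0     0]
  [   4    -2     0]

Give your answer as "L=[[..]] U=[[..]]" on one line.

L=[[1,0,0],[-2,1,0],[2,0,1]] U=[[2,-1,1],[0,-2,2],[0,0,-2]]

  row1 -= -2·row0 → [0,-2,2]
  row2 -= 2·row0 → [0,0,-2]
  row2 -= 0·row1 → [0,0,-2]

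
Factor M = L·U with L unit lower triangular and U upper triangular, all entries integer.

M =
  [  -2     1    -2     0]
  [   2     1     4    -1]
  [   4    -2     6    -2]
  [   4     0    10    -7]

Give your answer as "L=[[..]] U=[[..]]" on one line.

  R1 -= -1·R0 → [0,2,2,-1]
  R2 -= -2·R0 → [0,0,2,-2]
  R3 -= -2·R0 → [0,2,6,-7]
  R2 -= 0·R1 → [0,0,2,-2]
  R3 -= 1·R1 → [0,0,4,-6]
  R3 -= 2·R2 → [0,0,0,-2]

L=[[1,0,0,0],[-1,1,0,0],[-2,0,1,0],[-2,1,2,1]] U=[[-2,1,-2,0],[0,2,2,-1],[0,0,2,-2],[0,0,0,-2]]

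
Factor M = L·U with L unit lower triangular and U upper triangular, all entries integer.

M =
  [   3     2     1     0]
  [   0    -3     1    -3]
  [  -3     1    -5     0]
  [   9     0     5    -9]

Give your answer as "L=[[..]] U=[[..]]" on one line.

  row1 -= 0·row0 → [0,-3,1,-3]
  row2 -= -1·row0 → [0,3,-4,0]
  row3 -= 3·row0 → [0,-6,2,-9]
  row2 -= -1·row1 → [0,0,-3,-3]
  row3 -= 2·row1 → [0,0,0,-3]
  row3 -= 0·row2 → [0,0,0,-3]

L=[[1,0,0,0],[0,1,0,0],[-1,-1,1,0],[3,2,0,1]] U=[[3,2,1,0],[0,-3,1,-3],[0,0,-3,-3],[0,0,0,-3]]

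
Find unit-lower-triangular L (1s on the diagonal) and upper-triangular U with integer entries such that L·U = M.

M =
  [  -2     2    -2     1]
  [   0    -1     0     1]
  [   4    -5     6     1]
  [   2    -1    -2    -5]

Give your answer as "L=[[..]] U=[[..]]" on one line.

L=[[1,0,0,0],[0,1,0,0],[-2,1,1,0],[-1,-1,-2,1]] U=[[-2,2,-2,1],[0,-1,0,1],[0,0,2,2],[0,0,0,1]]

  row1 -= 0·row0 → [0,-1,0,1]
  row2 -= -2·row0 → [0,-1,2,3]
  row3 -= -1·row0 → [0,1,-4,-4]
  row2 -= 1·row1 → [0,0,2,2]
  row3 -= -1·row1 → [0,0,-4,-3]
  row3 -= -2·row2 → [0,0,0,1]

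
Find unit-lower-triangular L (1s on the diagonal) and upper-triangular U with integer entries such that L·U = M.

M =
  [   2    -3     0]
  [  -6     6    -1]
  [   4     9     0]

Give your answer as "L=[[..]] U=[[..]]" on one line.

L=[[1,0,0],[-3,1,0],[2,-5,1]] U=[[2,-3,0],[0,-3,-1],[0,0,-5]]

  R1 -= -3·R0 → [0,-3,-1]
  R2 -= 2·R0 → [0,15,0]
  R2 -= -5·R1 → [0,0,-5]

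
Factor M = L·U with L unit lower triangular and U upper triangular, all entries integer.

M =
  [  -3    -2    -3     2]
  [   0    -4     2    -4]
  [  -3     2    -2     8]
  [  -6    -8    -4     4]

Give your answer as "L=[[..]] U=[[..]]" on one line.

  R1 -= 0·R0 → [0,-4,2,-4]
  R2 -= 1·R0 → [0,4,1,6]
  R3 -= 2·R0 → [0,-4,2,0]
  R2 -= -1·R1 → [0,0,3,2]
  R3 -= 1·R1 → [0,0,0,4]
  R3 -= 0·R2 → [0,0,0,4]

L=[[1,0,0,0],[0,1,0,0],[1,-1,1,0],[2,1,0,1]] U=[[-3,-2,-3,2],[0,-4,2,-4],[0,0,3,2],[0,0,0,4]]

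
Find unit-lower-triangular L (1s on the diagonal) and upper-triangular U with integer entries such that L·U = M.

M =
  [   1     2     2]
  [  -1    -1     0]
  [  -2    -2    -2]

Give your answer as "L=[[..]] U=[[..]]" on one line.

L=[[1,0,0],[-1,1,0],[-2,2,1]] U=[[1,2,2],[0,1,2],[0,0,-2]]

  R1 -= -1·R0 → [0,1,2]
  R2 -= -2·R0 → [0,2,2]
  R2 -= 2·R1 → [0,0,-2]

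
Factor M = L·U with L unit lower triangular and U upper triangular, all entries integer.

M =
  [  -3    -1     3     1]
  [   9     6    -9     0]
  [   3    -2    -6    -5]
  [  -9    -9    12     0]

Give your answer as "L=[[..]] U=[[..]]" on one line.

L=[[1,0,0,0],[-3,1,0,0],[-1,-1,1,0],[3,-2,-1,1]] U=[[-3,-1,3,1],[0,3,0,3],[0,0,-3,-1],[0,0,0,2]]

  row1 -= -3·row0 → [0,3,0,3]
  row2 -= -1·row0 → [0,-3,-3,-4]
  row3 -= 3·row0 → [0,-6,3,-3]
  row2 -= -1·row1 → [0,0,-3,-1]
  row3 -= -2·row1 → [0,0,3,3]
  row3 -= -1·row2 → [0,0,0,2]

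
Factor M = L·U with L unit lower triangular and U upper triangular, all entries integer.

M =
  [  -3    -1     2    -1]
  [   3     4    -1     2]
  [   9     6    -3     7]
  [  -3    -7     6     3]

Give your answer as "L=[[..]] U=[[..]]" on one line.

  R1 -= -1·R0 → [0,3,1,1]
  R2 -= -3·R0 → [0,3,3,4]
  R3 -= 1·R0 → [0,-6,4,4]
  R2 -= 1·R1 → [0,0,2,3]
  R3 -= -2·R1 → [0,0,6,6]
  R3 -= 3·R2 → [0,0,0,-3]

L=[[1,0,0,0],[-1,1,0,0],[-3,1,1,0],[1,-2,3,1]] U=[[-3,-1,2,-1],[0,3,1,1],[0,0,2,3],[0,0,0,-3]]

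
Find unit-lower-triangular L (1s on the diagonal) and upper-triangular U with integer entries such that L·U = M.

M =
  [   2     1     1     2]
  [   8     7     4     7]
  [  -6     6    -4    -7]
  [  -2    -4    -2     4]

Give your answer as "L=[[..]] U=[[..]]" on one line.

L=[[1,0,0,0],[4,1,0,0],[-3,3,1,0],[-1,-1,1,1]] U=[[2,1,1,2],[0,3,0,-1],[0,0,-1,2],[0,0,0,3]]

  R1 -= 4·R0 → [0,3,0,-1]
  R2 -= -3·R0 → [0,9,-1,-1]
  R3 -= -1·R0 → [0,-3,-1,6]
  R2 -= 3·R1 → [0,0,-1,2]
  R3 -= -1·R1 → [0,0,-1,5]
  R3 -= 1·R2 → [0,0,0,3]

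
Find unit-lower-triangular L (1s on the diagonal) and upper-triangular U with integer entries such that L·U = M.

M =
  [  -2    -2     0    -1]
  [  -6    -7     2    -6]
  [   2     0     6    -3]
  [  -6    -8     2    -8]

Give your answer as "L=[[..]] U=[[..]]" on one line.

  row1 -= 3·row0 → [0,-1,2,-3]
  row2 -= -1·row0 → [0,-2,6,-4]
  row3 -= 3·row0 → [0,-2,2,-5]
  row2 -= 2·row1 → [0,0,2,2]
  row3 -= 2·row1 → [0,0,-2,1]
  row3 -= -1·row2 → [0,0,0,3]

L=[[1,0,0,0],[3,1,0,0],[-1,2,1,0],[3,2,-1,1]] U=[[-2,-2,0,-1],[0,-1,2,-3],[0,0,2,2],[0,0,0,3]]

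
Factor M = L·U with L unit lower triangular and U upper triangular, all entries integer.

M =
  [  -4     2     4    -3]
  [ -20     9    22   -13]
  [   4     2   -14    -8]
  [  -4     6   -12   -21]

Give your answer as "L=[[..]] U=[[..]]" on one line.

  r1 -= 5·r0 → [0,-1,2,2]
  r2 -= -1·r0 → [0,4,-10,-11]
  r3 -= 1·r0 → [0,4,-16,-18]
  r2 -= -4·r1 → [0,0,-2,-3]
  r3 -= -4·r1 → [0,0,-8,-10]
  r3 -= 4·r2 → [0,0,0,2]

L=[[1,0,0,0],[5,1,0,0],[-1,-4,1,0],[1,-4,4,1]] U=[[-4,2,4,-3],[0,-1,2,2],[0,0,-2,-3],[0,0,0,2]]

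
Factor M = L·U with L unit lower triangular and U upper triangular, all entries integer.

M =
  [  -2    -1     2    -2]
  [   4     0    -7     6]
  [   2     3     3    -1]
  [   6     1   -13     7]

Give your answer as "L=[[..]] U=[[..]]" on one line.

  row1 -= -2·row0 → [0,-2,-3,2]
  row2 -= -1·row0 → [0,2,5,-3]
  row3 -= -3·row0 → [0,-2,-7,1]
  row2 -= -1·row1 → [0,0,2,-1]
  row3 -= 1·row1 → [0,0,-4,-1]
  row3 -= -2·row2 → [0,0,0,-3]

L=[[1,0,0,0],[-2,1,0,0],[-1,-1,1,0],[-3,1,-2,1]] U=[[-2,-1,2,-2],[0,-2,-3,2],[0,0,2,-1],[0,0,0,-3]]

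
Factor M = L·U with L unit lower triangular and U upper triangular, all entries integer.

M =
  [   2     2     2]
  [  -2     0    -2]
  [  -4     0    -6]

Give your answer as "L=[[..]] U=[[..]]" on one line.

  r1 -= -1·r0 → [0,2,0]
  r2 -= -2·r0 → [0,4,-2]
  r2 -= 2·r1 → [0,0,-2]

L=[[1,0,0],[-1,1,0],[-2,2,1]] U=[[2,2,2],[0,2,0],[0,0,-2]]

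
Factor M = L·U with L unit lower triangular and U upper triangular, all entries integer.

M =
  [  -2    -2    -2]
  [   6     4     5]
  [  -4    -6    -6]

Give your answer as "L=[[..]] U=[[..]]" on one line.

  r1 -= -3·r0 → [0,-2,-1]
  r2 -= 2·r0 → [0,-2,-2]
  r2 -= 1·r1 → [0,0,-1]

L=[[1,0,0],[-3,1,0],[2,1,1]] U=[[-2,-2,-2],[0,-2,-1],[0,0,-1]]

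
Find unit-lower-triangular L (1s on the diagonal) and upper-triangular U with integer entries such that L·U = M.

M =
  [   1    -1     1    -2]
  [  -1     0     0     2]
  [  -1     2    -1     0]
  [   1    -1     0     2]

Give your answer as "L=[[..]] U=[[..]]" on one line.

  r1 -= -1·r0 → [0,-1,1,0]
  r2 -= -1·r0 → [0,1,0,-2]
  r3 -= 1·r0 → [0,0,-1,4]
  r2 -= -1·r1 → [0,0,1,-2]
  r3 -= 0·r1 → [0,0,-1,4]
  r3 -= -1·r2 → [0,0,0,2]

L=[[1,0,0,0],[-1,1,0,0],[-1,-1,1,0],[1,0,-1,1]] U=[[1,-1,1,-2],[0,-1,1,0],[0,0,1,-2],[0,0,0,2]]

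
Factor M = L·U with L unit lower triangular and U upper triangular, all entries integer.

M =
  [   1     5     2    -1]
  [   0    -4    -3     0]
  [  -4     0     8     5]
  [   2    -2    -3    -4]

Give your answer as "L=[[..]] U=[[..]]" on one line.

  R1 -= 0·R0 → [0,-4,-3,0]
  R2 -= -4·R0 → [0,20,16,1]
  R3 -= 2·R0 → [0,-12,-7,-2]
  R2 -= -5·R1 → [0,0,1,1]
  R3 -= 3·R1 → [0,0,2,-2]
  R3 -= 2·R2 → [0,0,0,-4]

L=[[1,0,0,0],[0,1,0,0],[-4,-5,1,0],[2,3,2,1]] U=[[1,5,2,-1],[0,-4,-3,0],[0,0,1,1],[0,0,0,-4]]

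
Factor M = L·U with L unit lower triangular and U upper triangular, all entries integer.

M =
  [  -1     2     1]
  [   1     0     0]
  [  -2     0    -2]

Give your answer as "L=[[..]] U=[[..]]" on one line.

  row1 -= -1·row0 → [0,2,1]
  row2 -= 2·row0 → [0,-4,-4]
  row2 -= -2·row1 → [0,0,-2]

L=[[1,0,0],[-1,1,0],[2,-2,1]] U=[[-1,2,1],[0,2,1],[0,0,-2]]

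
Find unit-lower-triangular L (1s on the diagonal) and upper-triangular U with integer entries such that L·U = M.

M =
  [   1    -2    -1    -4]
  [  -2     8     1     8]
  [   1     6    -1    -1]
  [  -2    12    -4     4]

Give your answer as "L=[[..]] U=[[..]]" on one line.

L=[[1,0,0,0],[-2,1,0,0],[1,2,1,0],[-2,2,-2,1]] U=[[1,-2,-1,-4],[0,4,-1,0],[0,0,2,3],[0,0,0,2]]

  r1 -= -2·r0 → [0,4,-1,0]
  r2 -= 1·r0 → [0,8,0,3]
  r3 -= -2·r0 → [0,8,-6,-4]
  r2 -= 2·r1 → [0,0,2,3]
  r3 -= 2·r1 → [0,0,-4,-4]
  r3 -= -2·r2 → [0,0,0,2]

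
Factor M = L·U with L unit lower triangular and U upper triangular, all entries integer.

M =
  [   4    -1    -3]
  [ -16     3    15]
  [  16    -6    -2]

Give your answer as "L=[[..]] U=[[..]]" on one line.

  R1 -= -4·R0 → [0,-1,3]
  R2 -= 4·R0 → [0,-2,10]
  R2 -= 2·R1 → [0,0,4]

L=[[1,0,0],[-4,1,0],[4,2,1]] U=[[4,-1,-3],[0,-1,3],[0,0,4]]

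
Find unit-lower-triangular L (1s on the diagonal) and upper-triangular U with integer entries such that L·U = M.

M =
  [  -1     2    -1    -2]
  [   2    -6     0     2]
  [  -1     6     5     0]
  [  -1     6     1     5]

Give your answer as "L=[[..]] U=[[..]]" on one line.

L=[[1,0,0,0],[-2,1,0,0],[1,-2,1,0],[1,-2,-1,1]] U=[[-1,2,-1,-2],[0,-2,-2,-2],[0,0,2,-2],[0,0,0,1]]

  row1 -= -2·row0 → [0,-2,-2,-2]
  row2 -= 1·row0 → [0,4,6,2]
  row3 -= 1·row0 → [0,4,2,7]
  row2 -= -2·row1 → [0,0,2,-2]
  row3 -= -2·row1 → [0,0,-2,3]
  row3 -= -1·row2 → [0,0,0,1]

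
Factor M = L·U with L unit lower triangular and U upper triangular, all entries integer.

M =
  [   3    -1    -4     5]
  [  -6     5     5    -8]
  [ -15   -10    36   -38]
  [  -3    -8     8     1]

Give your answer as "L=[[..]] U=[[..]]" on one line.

L=[[1,0,0,0],[-2,1,0,0],[-5,-5,1,0],[-1,-3,-5,1]] U=[[3,-1,-4,5],[0,3,-3,2],[0,0,1,-3],[0,0,0,-3]]

  row1 -= -2·row0 → [0,3,-3,2]
  row2 -= -5·row0 → [0,-15,16,-13]
  row3 -= -1·row0 → [0,-9,4,6]
  row2 -= -5·row1 → [0,0,1,-3]
  row3 -= -3·row1 → [0,0,-5,12]
  row3 -= -5·row2 → [0,0,0,-3]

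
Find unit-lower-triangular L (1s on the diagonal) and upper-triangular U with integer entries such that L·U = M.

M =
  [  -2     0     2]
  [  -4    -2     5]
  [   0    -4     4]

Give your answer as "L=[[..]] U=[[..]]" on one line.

  r1 -= 2·r0 → [0,-2,1]
  r2 -= 0·r0 → [0,-4,4]
  r2 -= 2·r1 → [0,0,2]

L=[[1,0,0],[2,1,0],[0,2,1]] U=[[-2,0,2],[0,-2,1],[0,0,2]]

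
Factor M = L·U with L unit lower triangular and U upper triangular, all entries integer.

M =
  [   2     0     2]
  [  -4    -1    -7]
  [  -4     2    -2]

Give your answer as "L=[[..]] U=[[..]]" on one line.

L=[[1,0,0],[-2,1,0],[-2,-2,1]] U=[[2,0,2],[0,-1,-3],[0,0,-4]]

  row1 -= -2·row0 → [0,-1,-3]
  row2 -= -2·row0 → [0,2,2]
  row2 -= -2·row1 → [0,0,-4]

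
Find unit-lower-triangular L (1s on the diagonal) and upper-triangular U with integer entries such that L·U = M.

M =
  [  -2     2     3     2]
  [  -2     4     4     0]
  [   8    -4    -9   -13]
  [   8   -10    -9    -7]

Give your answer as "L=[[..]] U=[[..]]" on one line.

L=[[1,0,0,0],[1,1,0,0],[-4,2,1,0],[-4,-1,4,1]] U=[[-2,2,3,2],[0,2,1,-2],[0,0,1,-1],[0,0,0,3]]

  R1 -= 1·R0 → [0,2,1,-2]
  R2 -= -4·R0 → [0,4,3,-5]
  R3 -= -4·R0 → [0,-2,3,1]
  R2 -= 2·R1 → [0,0,1,-1]
  R3 -= -1·R1 → [0,0,4,-1]
  R3 -= 4·R2 → [0,0,0,3]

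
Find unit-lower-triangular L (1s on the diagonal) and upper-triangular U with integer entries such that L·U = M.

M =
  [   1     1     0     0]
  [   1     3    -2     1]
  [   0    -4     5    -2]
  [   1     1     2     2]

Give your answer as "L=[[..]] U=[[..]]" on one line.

L=[[1,0,0,0],[1,1,0,0],[0,-2,1,0],[1,0,2,1]] U=[[1,1,0,0],[0,2,-2,1],[0,0,1,0],[0,0,0,2]]

  R1 -= 1·R0 → [0,2,-2,1]
  R2 -= 0·R0 → [0,-4,5,-2]
  R3 -= 1·R0 → [0,0,2,2]
  R2 -= -2·R1 → [0,0,1,0]
  R3 -= 0·R1 → [0,0,2,2]
  R3 -= 2·R2 → [0,0,0,2]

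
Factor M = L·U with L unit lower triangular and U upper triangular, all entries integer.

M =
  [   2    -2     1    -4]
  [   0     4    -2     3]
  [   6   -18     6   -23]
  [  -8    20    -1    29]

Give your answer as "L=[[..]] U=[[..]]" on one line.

L=[[1,0,0,0],[0,1,0,0],[3,-3,1,0],[-4,3,-3,1]] U=[[2,-2,1,-4],[0,4,-2,3],[0,0,-3,-2],[0,0,0,-2]]

  row1 -= 0·row0 → [0,4,-2,3]
  row2 -= 3·row0 → [0,-12,3,-11]
  row3 -= -4·row0 → [0,12,3,13]
  row2 -= -3·row1 → [0,0,-3,-2]
  row3 -= 3·row1 → [0,0,9,4]
  row3 -= -3·row2 → [0,0,0,-2]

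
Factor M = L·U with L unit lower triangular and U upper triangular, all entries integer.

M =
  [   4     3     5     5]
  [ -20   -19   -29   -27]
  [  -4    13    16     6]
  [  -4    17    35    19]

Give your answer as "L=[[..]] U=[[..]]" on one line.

L=[[1,0,0,0],[-5,1,0,0],[-1,-4,1,0],[-1,-5,4,1]] U=[[4,3,5,5],[0,-4,-4,-2],[0,0,5,3],[0,0,0,2]]

  R1 -= -5·R0 → [0,-4,-4,-2]
  R2 -= -1·R0 → [0,16,21,11]
  R3 -= -1·R0 → [0,20,40,24]
  R2 -= -4·R1 → [0,0,5,3]
  R3 -= -5·R1 → [0,0,20,14]
  R3 -= 4·R2 → [0,0,0,2]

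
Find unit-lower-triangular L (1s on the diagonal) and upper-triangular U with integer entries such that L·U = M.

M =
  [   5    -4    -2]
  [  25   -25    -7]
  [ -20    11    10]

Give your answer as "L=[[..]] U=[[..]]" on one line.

L=[[1,0,0],[5,1,0],[-4,1,1]] U=[[5,-4,-2],[0,-5,3],[0,0,-1]]

  R1 -= 5·R0 → [0,-5,3]
  R2 -= -4·R0 → [0,-5,2]
  R2 -= 1·R1 → [0,0,-1]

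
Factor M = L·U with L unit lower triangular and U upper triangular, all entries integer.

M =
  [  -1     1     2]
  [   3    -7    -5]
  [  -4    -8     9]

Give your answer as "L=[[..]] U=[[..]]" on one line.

L=[[1,0,0],[-3,1,0],[4,3,1]] U=[[-1,1,2],[0,-4,1],[0,0,-2]]

  row1 -= -3·row0 → [0,-4,1]
  row2 -= 4·row0 → [0,-12,1]
  row2 -= 3·row1 → [0,0,-2]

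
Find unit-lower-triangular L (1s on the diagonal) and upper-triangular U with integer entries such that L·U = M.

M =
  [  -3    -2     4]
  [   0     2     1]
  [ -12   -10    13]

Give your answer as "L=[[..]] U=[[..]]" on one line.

L=[[1,0,0],[0,1,0],[4,-1,1]] U=[[-3,-2,4],[0,2,1],[0,0,-2]]

  row1 -= 0·row0 → [0,2,1]
  row2 -= 4·row0 → [0,-2,-3]
  row2 -= -1·row1 → [0,0,-2]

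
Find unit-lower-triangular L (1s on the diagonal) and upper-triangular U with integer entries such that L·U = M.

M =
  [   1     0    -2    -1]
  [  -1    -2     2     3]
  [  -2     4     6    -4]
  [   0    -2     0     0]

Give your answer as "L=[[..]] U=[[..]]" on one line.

L=[[1,0,0,0],[-1,1,0,0],[-2,-2,1,0],[0,1,0,1]] U=[[1,0,-2,-1],[0,-2,0,2],[0,0,2,-2],[0,0,0,-2]]

  r1 -= -1·r0 → [0,-2,0,2]
  r2 -= -2·r0 → [0,4,2,-6]
  r3 -= 0·r0 → [0,-2,0,0]
  r2 -= -2·r1 → [0,0,2,-2]
  r3 -= 1·r1 → [0,0,0,-2]
  r3 -= 0·r2 → [0,0,0,-2]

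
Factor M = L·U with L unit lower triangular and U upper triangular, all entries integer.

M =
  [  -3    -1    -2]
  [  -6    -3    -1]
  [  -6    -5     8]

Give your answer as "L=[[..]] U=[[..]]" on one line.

L=[[1,0,0],[2,1,0],[2,3,1]] U=[[-3,-1,-2],[0,-1,3],[0,0,3]]

  row1 -= 2·row0 → [0,-1,3]
  row2 -= 2·row0 → [0,-3,12]
  row2 -= 3·row1 → [0,0,3]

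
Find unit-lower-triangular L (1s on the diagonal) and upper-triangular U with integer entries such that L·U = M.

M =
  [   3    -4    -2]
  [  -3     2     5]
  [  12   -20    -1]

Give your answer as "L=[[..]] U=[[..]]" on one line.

  r1 -= -1·r0 → [0,-2,3]
  r2 -= 4·r0 → [0,-4,7]
  r2 -= 2·r1 → [0,0,1]

L=[[1,0,0],[-1,1,0],[4,2,1]] U=[[3,-4,-2],[0,-2,3],[0,0,1]]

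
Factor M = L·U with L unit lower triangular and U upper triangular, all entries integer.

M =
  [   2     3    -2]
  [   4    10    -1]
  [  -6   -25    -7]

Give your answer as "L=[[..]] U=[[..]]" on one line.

  row1 -= 2·row0 → [0,4,3]
  row2 -= -3·row0 → [0,-16,-13]
  row2 -= -4·row1 → [0,0,-1]

L=[[1,0,0],[2,1,0],[-3,-4,1]] U=[[2,3,-2],[0,4,3],[0,0,-1]]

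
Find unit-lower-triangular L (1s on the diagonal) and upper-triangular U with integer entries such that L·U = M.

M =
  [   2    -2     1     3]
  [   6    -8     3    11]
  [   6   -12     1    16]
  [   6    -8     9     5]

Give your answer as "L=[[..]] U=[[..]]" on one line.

L=[[1,0,0,0],[3,1,0,0],[3,3,1,0],[3,1,-3,1]] U=[[2,-2,1,3],[0,-2,0,2],[0,0,-2,1],[0,0,0,-3]]

  row1 -= 3·row0 → [0,-2,0,2]
  row2 -= 3·row0 → [0,-6,-2,7]
  row3 -= 3·row0 → [0,-2,6,-4]
  row2 -= 3·row1 → [0,0,-2,1]
  row3 -= 1·row1 → [0,0,6,-6]
  row3 -= -3·row2 → [0,0,0,-3]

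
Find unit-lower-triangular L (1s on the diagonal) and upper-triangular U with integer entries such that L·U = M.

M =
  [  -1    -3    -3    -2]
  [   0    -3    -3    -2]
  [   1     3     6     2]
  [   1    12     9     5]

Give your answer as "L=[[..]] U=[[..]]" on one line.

L=[[1,0,0,0],[0,1,0,0],[-1,0,1,0],[-1,-3,-1,1]] U=[[-1,-3,-3,-2],[0,-3,-3,-2],[0,0,3,0],[0,0,0,-3]]

  row1 -= 0·row0 → [0,-3,-3,-2]
  row2 -= -1·row0 → [0,0,3,0]
  row3 -= -1·row0 → [0,9,6,3]
  row2 -= 0·row1 → [0,0,3,0]
  row3 -= -3·row1 → [0,0,-3,-3]
  row3 -= -1·row2 → [0,0,0,-3]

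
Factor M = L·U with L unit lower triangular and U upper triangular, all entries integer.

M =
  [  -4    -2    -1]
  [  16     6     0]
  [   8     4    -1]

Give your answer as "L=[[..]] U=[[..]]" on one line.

L=[[1,0,0],[-4,1,0],[-2,0,1]] U=[[-4,-2,-1],[0,-2,-4],[0,0,-3]]

  row1 -= -4·row0 → [0,-2,-4]
  row2 -= -2·row0 → [0,0,-3]
  row2 -= 0·row1 → [0,0,-3]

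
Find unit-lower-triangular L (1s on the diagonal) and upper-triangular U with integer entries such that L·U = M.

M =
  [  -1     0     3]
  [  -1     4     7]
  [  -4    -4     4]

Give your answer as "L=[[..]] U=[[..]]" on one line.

  R1 -= 1·R0 → [0,4,4]
  R2 -= 4·R0 → [0,-4,-8]
  R2 -= -1·R1 → [0,0,-4]

L=[[1,0,0],[1,1,0],[4,-1,1]] U=[[-1,0,3],[0,4,4],[0,0,-4]]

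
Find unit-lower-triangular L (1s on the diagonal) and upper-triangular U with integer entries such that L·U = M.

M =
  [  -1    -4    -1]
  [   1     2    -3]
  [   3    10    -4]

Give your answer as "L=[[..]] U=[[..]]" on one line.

  row1 -= -1·row0 → [0,-2,-4]
  row2 -= -3·row0 → [0,-2,-7]
  row2 -= 1·row1 → [0,0,-3]

L=[[1,0,0],[-1,1,0],[-3,1,1]] U=[[-1,-4,-1],[0,-2,-4],[0,0,-3]]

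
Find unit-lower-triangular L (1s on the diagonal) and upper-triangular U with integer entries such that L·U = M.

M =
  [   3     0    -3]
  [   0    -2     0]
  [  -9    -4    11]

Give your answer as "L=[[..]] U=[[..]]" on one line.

  R1 -= 0·R0 → [0,-2,0]
  R2 -= -3·R0 → [0,-4,2]
  R2 -= 2·R1 → [0,0,2]

L=[[1,0,0],[0,1,0],[-3,2,1]] U=[[3,0,-3],[0,-2,0],[0,0,2]]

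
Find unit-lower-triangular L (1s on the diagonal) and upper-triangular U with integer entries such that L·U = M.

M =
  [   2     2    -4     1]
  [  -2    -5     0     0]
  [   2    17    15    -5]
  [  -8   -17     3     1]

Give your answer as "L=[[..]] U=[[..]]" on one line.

L=[[1,0,0,0],[-1,1,0,0],[1,-5,1,0],[-4,3,1,1]] U=[[2,2,-4,1],[0,-3,-4,1],[0,0,-1,-1],[0,0,0,3]]

  row1 -= -1·row0 → [0,-3,-4,1]
  row2 -= 1·row0 → [0,15,19,-6]
  row3 -= -4·row0 → [0,-9,-13,5]
  row2 -= -5·row1 → [0,0,-1,-1]
  row3 -= 3·row1 → [0,0,-1,2]
  row3 -= 1·row2 → [0,0,0,3]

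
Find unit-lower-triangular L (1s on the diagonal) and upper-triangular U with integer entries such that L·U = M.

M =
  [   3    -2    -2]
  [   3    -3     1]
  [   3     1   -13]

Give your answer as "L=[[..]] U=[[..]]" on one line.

L=[[1,0,0],[1,1,0],[1,-3,1]] U=[[3,-2,-2],[0,-1,3],[0,0,-2]]

  R1 -= 1·R0 → [0,-1,3]
  R2 -= 1·R0 → [0,3,-11]
  R2 -= -3·R1 → [0,0,-2]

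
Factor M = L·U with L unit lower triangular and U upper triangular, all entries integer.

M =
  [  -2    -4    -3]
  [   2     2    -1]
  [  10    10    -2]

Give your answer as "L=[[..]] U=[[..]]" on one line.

L=[[1,0,0],[-1,1,0],[-5,5,1]] U=[[-2,-4,-3],[0,-2,-4],[0,0,3]]

  r1 -= -1·r0 → [0,-2,-4]
  r2 -= -5·r0 → [0,-10,-17]
  r2 -= 5·r1 → [0,0,3]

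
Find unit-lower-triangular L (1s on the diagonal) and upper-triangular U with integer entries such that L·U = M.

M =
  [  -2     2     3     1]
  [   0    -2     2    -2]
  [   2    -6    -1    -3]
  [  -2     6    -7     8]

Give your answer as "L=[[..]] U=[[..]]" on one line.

  r1 -= 0·r0 → [0,-2,2,-2]
  r2 -= -1·r0 → [0,-4,2,-2]
  r3 -= 1·r0 → [0,4,-10,7]
  r2 -= 2·r1 → [0,0,-2,2]
  r3 -= -2·r1 → [0,0,-6,3]
  r3 -= 3·r2 → [0,0,0,-3]

L=[[1,0,0,0],[0,1,0,0],[-1,2,1,0],[1,-2,3,1]] U=[[-2,2,3,1],[0,-2,2,-2],[0,0,-2,2],[0,0,0,-3]]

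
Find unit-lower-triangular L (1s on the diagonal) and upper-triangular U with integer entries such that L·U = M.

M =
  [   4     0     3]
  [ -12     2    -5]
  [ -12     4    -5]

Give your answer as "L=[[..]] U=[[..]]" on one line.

L=[[1,0,0],[-3,1,0],[-3,2,1]] U=[[4,0,3],[0,2,4],[0,0,-4]]

  R1 -= -3·R0 → [0,2,4]
  R2 -= -3·R0 → [0,4,4]
  R2 -= 2·R1 → [0,0,-4]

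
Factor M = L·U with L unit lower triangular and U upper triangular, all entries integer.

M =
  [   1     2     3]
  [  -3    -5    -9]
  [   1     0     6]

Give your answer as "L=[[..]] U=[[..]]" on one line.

L=[[1,0,0],[-3,1,0],[1,-2,1]] U=[[1,2,3],[0,1,0],[0,0,3]]

  row1 -= -3·row0 → [0,1,0]
  row2 -= 1·row0 → [0,-2,3]
  row2 -= -2·row1 → [0,0,3]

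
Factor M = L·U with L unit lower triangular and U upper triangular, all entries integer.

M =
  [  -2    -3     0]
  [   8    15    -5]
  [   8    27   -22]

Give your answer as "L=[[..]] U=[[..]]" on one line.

L=[[1,0,0],[-4,1,0],[-4,5,1]] U=[[-2,-3,0],[0,3,-5],[0,0,3]]

  row1 -= -4·row0 → [0,3,-5]
  row2 -= -4·row0 → [0,15,-22]
  row2 -= 5·row1 → [0,0,3]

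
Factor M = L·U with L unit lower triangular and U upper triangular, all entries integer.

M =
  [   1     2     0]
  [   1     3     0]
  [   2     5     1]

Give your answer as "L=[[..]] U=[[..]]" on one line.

L=[[1,0,0],[1,1,0],[2,1,1]] U=[[1,2,0],[0,1,0],[0,0,1]]

  row1 -= 1·row0 → [0,1,0]
  row2 -= 2·row0 → [0,1,1]
  row2 -= 1·row1 → [0,0,1]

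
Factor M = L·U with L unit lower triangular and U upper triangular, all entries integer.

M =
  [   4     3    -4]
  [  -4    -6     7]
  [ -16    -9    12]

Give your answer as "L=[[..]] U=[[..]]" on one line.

L=[[1,0,0],[-1,1,0],[-4,-1,1]] U=[[4,3,-4],[0,-3,3],[0,0,-1]]

  r1 -= -1·r0 → [0,-3,3]
  r2 -= -4·r0 → [0,3,-4]
  r2 -= -1·r1 → [0,0,-1]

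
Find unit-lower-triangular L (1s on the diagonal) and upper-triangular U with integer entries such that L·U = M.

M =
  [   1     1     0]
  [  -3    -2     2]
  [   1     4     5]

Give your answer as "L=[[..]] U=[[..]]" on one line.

L=[[1,0,0],[-3,1,0],[1,3,1]] U=[[1,1,0],[0,1,2],[0,0,-1]]

  R1 -= -3·R0 → [0,1,2]
  R2 -= 1·R0 → [0,3,5]
  R2 -= 3·R1 → [0,0,-1]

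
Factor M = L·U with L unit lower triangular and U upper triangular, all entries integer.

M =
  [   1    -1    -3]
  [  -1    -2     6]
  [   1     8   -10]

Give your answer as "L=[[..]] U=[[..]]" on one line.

L=[[1,0,0],[-1,1,0],[1,-3,1]] U=[[1,-1,-3],[0,-3,3],[0,0,2]]

  r1 -= -1·r0 → [0,-3,3]
  r2 -= 1·r0 → [0,9,-7]
  r2 -= -3·r1 → [0,0,2]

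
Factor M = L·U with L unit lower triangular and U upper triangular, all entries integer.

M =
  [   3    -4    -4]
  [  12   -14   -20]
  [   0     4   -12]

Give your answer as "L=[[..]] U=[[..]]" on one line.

  R1 -= 4·R0 → [0,2,-4]
  R2 -= 0·R0 → [0,4,-12]
  R2 -= 2·R1 → [0,0,-4]

L=[[1,0,0],[4,1,0],[0,2,1]] U=[[3,-4,-4],[0,2,-4],[0,0,-4]]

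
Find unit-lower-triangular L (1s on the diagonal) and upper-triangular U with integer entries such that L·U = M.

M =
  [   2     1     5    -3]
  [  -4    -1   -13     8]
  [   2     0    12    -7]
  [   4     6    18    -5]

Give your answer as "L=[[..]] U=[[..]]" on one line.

L=[[1,0,0,0],[-2,1,0,0],[1,-1,1,0],[2,4,5,1]] U=[[2,1,5,-3],[0,1,-3,2],[0,0,4,-2],[0,0,0,3]]

  r1 -= -2·r0 → [0,1,-3,2]
  r2 -= 1·r0 → [0,-1,7,-4]
  r3 -= 2·r0 → [0,4,8,1]
  r2 -= -1·r1 → [0,0,4,-2]
  r3 -= 4·r1 → [0,0,20,-7]
  r3 -= 5·r2 → [0,0,0,3]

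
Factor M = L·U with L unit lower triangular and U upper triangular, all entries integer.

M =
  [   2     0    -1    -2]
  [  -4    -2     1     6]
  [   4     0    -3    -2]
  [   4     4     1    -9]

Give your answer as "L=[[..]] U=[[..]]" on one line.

L=[[1,0,0,0],[-2,1,0,0],[2,0,1,0],[2,-2,-1,1]] U=[[2,0,-1,-2],[0,-2,-1,2],[0,0,-1,2],[0,0,0,1]]

  R1 -= -2·R0 → [0,-2,-1,2]
  R2 -= 2·R0 → [0,0,-1,2]
  R3 -= 2·R0 → [0,4,3,-5]
  R2 -= 0·R1 → [0,0,-1,2]
  R3 -= -2·R1 → [0,0,1,-1]
  R3 -= -1·R2 → [0,0,0,1]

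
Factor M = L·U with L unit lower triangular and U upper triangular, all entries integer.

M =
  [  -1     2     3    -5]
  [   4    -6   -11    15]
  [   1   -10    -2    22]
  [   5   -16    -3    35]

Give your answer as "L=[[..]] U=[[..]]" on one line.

L=[[1,0,0,0],[-4,1,0,0],[-1,-4,1,0],[-5,-3,3,1]] U=[[-1,2,3,-5],[0,2,1,-5],[0,0,5,-3],[0,0,0,4]]

  R1 -= -4·R0 → [0,2,1,-5]
  R2 -= -1·R0 → [0,-8,1,17]
  R3 -= -5·R0 → [0,-6,12,10]
  R2 -= -4·R1 → [0,0,5,-3]
  R3 -= -3·R1 → [0,0,15,-5]
  R3 -= 3·R2 → [0,0,0,4]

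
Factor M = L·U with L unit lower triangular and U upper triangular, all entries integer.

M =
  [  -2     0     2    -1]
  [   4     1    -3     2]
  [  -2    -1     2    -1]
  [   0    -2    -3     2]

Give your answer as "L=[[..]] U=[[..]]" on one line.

  row1 -= -2·row0 → [0,1,1,0]
  row2 -= 1·row0 → [0,-1,0,0]
  row3 -= 0·row0 → [0,-2,-3,2]
  row2 -= -1·row1 → [0,0,1,0]
  row3 -= -2·row1 → [0,0,-1,2]
  row3 -= -1·row2 → [0,0,0,2]

L=[[1,0,0,0],[-2,1,0,0],[1,-1,1,0],[0,-2,-1,1]] U=[[-2,0,2,-1],[0,1,1,0],[0,0,1,0],[0,0,0,2]]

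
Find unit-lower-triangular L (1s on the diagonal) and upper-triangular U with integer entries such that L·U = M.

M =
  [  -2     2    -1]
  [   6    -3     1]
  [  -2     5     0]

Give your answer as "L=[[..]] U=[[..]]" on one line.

  r1 -= -3·r0 → [0,3,-2]
  r2 -= 1·r0 → [0,3,1]
  r2 -= 1·r1 → [0,0,3]

L=[[1,0,0],[-3,1,0],[1,1,1]] U=[[-2,2,-1],[0,3,-2],[0,0,3]]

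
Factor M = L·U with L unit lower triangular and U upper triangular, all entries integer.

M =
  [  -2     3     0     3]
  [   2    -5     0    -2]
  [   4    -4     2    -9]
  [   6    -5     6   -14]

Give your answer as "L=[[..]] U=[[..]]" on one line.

  row1 -= -1·row0 → [0,-2,0,1]
  row2 -= -2·row0 → [0,2,2,-3]
  row3 -= -3·row0 → [0,4,6,-5]
  row2 -= -1·row1 → [0,0,2,-2]
  row3 -= -2·row1 → [0,0,6,-3]
  row3 -= 3·row2 → [0,0,0,3]

L=[[1,0,0,0],[-1,1,0,0],[-2,-1,1,0],[-3,-2,3,1]] U=[[-2,3,0,3],[0,-2,0,1],[0,0,2,-2],[0,0,0,3]]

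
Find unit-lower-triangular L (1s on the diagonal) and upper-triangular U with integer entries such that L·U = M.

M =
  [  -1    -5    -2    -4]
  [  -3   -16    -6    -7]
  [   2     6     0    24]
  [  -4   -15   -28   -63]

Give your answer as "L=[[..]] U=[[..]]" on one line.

L=[[1,0,0,0],[3,1,0,0],[-2,4,1,0],[4,-5,5,1]] U=[[-1,-5,-2,-4],[0,-1,0,5],[0,0,-4,-4],[0,0,0,-2]]

  row1 -= 3·row0 → [0,-1,0,5]
  row2 -= -2·row0 → [0,-4,-4,16]
  row3 -= 4·row0 → [0,5,-20,-47]
  row2 -= 4·row1 → [0,0,-4,-4]
  row3 -= -5·row1 → [0,0,-20,-22]
  row3 -= 5·row2 → [0,0,0,-2]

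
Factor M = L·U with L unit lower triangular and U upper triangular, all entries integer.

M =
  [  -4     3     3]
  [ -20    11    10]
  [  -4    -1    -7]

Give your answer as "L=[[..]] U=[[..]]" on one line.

L=[[1,0,0],[5,1,0],[1,1,1]] U=[[-4,3,3],[0,-4,-5],[0,0,-5]]

  r1 -= 5·r0 → [0,-4,-5]
  r2 -= 1·r0 → [0,-4,-10]
  r2 -= 1·r1 → [0,0,-5]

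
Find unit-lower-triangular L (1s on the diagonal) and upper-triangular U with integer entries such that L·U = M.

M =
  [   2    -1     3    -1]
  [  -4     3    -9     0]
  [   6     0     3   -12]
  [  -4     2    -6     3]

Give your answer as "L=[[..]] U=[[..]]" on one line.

L=[[1,0,0,0],[-2,1,0,0],[3,3,1,0],[-2,0,0,1]] U=[[2,-1,3,-1],[0,1,-3,-2],[0,0,3,-3],[0,0,0,1]]

  R1 -= -2·R0 → [0,1,-3,-2]
  R2 -= 3·R0 → [0,3,-6,-9]
  R3 -= -2·R0 → [0,0,0,1]
  R2 -= 3·R1 → [0,0,3,-3]
  R3 -= 0·R1 → [0,0,0,1]
  R3 -= 0·R2 → [0,0,0,1]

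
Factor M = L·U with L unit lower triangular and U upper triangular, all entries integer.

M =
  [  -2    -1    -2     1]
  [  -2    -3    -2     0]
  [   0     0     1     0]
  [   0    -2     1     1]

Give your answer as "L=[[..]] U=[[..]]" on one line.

L=[[1,0,0,0],[1,1,0,0],[0,0,1,0],[0,1,1,1]] U=[[-2,-1,-2,1],[0,-2,0,-1],[0,0,1,0],[0,0,0,2]]

  r1 -= 1·r0 → [0,-2,0,-1]
  r2 -= 0·r0 → [0,0,1,0]
  r3 -= 0·r0 → [0,-2,1,1]
  r2 -= 0·r1 → [0,0,1,0]
  r3 -= 1·r1 → [0,0,1,2]
  r3 -= 1·r2 → [0,0,0,2]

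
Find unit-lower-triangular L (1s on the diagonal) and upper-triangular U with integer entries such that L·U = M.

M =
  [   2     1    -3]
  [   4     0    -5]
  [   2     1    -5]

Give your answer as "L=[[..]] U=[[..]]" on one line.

  R1 -= 2·R0 → [0,-2,1]
  R2 -= 1·R0 → [0,0,-2]
  R2 -= 0·R1 → [0,0,-2]

L=[[1,0,0],[2,1,0],[1,0,1]] U=[[2,1,-3],[0,-2,1],[0,0,-2]]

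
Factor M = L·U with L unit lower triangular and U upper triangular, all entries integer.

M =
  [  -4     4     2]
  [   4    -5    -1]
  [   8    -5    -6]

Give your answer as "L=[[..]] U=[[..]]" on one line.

L=[[1,0,0],[-1,1,0],[-2,-3,1]] U=[[-4,4,2],[0,-1,1],[0,0,1]]

  r1 -= -1·r0 → [0,-1,1]
  r2 -= -2·r0 → [0,3,-2]
  r2 -= -3·r1 → [0,0,1]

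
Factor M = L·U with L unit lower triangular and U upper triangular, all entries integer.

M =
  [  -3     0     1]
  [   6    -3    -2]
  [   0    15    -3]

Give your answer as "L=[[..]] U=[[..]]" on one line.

  row1 -= -2·row0 → [0,-3,0]
  row2 -= 0·row0 → [0,15,-3]
  row2 -= -5·row1 → [0,0,-3]

L=[[1,0,0],[-2,1,0],[0,-5,1]] U=[[-3,0,1],[0,-3,0],[0,0,-3]]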